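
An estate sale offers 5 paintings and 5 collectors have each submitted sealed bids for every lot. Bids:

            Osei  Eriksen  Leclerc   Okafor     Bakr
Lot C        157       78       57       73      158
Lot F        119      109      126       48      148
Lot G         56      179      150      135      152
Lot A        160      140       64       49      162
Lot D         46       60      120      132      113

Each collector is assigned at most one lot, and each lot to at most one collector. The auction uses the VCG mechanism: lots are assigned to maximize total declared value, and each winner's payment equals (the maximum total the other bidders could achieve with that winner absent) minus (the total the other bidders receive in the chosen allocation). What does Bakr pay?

Efficient allocation: Osei→Lot C ($157), Eriksen→Lot G ($179), Leclerc→Lot F ($126), Okafor→Lot D ($132), Bakr→Lot A ($162); total welfare W = $756.
Bakr receives Lot A at value $162, so the others get W − 162 = $594.
Without Bakr: best allocation of the remaining 4 bidders over all 5 lots is Osei→Lot A ($160), Eriksen→Lot G ($179), Leclerc→Lot F ($126), Okafor→Lot D ($132), total $597.
VCG payment = (others' best without Bakr) − (others' welfare with Bakr) = 597 − 594 = $3.

Bakr pays $3.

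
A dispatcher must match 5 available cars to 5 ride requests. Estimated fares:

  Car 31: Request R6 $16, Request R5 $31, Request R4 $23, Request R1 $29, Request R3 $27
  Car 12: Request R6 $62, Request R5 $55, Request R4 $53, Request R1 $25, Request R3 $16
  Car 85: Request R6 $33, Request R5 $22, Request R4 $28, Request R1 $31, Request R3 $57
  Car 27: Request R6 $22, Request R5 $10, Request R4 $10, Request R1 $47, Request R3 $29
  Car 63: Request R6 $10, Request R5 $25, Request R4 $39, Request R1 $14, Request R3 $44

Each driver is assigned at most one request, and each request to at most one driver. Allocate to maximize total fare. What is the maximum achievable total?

This is a one-to-one assignment (maximum-weight bipartite matching).
Optimal: Car 31→Request R5 ($31), Car 12→Request R6 ($62), Car 85→Request R3 ($57), Car 27→Request R1 ($47), Car 63→Request R4 ($39) — total 31+62+57+47+39 = $236.

Max total: $236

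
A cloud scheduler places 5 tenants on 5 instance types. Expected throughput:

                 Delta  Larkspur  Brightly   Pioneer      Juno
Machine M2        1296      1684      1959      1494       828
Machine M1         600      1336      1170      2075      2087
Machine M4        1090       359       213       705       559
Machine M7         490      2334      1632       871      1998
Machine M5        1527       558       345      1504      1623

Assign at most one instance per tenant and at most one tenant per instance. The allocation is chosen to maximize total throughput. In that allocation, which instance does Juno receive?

Treat this as an assignment problem: match each tenant to one instance.
Optimal: Delta→Machine M4 (1090 ops/s), Larkspur→Machine M7 (2334 ops/s), Brightly→Machine M2 (1959 ops/s), Pioneer→Machine M1 (2075 ops/s), Juno→Machine M5 (1623 ops/s) — total 1090+2334+1959+2075+1623 = 9081 ops/s.
Row-greedy (each tenant in turn takes its best remaining instance) gives 8454 ops/s, worse by 627.
Juno's own top instance is Machine M1 (2087 ops/s), but forcing Juno→Machine M1 and reassigning the rest optimally gives only 8974 ops/s — worse by 107.

Juno receives Machine M5.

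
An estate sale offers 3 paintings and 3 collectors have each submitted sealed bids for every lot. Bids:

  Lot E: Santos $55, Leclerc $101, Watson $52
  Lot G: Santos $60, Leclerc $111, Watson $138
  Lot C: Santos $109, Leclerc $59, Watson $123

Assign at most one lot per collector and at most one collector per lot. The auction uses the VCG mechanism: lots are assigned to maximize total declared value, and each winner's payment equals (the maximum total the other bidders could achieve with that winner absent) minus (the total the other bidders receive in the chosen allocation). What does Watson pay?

Efficient allocation: Santos→Lot C ($109), Leclerc→Lot E ($101), Watson→Lot G ($138); total welfare W = $348.
Watson receives Lot G at value $138, so the others get W − 138 = $210.
Without Watson: best allocation of the remaining 2 bidders over all 3 lots is Santos→Lot C ($109), Leclerc→Lot G ($111), total $220.
VCG payment = (others' best without Watson) − (others' welfare with Watson) = 220 − 210 = $10.

Watson pays $10.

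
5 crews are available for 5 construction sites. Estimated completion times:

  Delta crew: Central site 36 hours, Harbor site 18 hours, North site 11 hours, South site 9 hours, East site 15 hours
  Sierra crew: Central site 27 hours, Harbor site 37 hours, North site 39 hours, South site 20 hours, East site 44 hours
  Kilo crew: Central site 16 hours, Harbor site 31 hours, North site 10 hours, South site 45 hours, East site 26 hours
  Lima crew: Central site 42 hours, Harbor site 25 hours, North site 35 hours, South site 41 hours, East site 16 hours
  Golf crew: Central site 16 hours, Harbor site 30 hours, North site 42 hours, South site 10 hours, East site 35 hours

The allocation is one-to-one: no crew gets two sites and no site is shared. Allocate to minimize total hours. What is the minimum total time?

Minimum total: 80 hours

This is a one-to-one assignment (minimum-cost bipartite matching).
Optimal: Delta crew→Harbor site (18 hours), Sierra crew→South site (20 hours), Kilo crew→North site (10 hours), Lima crew→East site (16 hours), Golf crew→Central site (16 hours) — total 18+20+10+16+16 = 80 hours.
Column-greedy (each site in turn goes to its cheapest remaining crew) gives 123 hours, worse by 43.
No other one-to-one assignment undercuts 80 hours.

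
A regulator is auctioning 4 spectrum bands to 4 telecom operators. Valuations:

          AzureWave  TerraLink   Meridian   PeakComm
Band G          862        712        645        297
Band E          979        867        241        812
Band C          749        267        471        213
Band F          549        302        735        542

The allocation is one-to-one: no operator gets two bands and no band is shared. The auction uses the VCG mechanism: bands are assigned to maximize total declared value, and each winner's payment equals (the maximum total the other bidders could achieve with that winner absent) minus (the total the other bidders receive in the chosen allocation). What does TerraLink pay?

Efficient allocation: AzureWave→Band C ($749M), TerraLink→Band G ($712M), Meridian→Band F ($735M), PeakComm→Band E ($812M); total welfare W = $3008M.
TerraLink receives Band G at value $712M, so the others get W − 712 = $2296M.
Without TerraLink: best allocation of the remaining 3 bidders over all 4 bands is AzureWave→Band G ($862M), Meridian→Band F ($735M), PeakComm→Band E ($812M), total $2409M.
VCG payment = (others' best without TerraLink) − (others' welfare with TerraLink) = 2409 − 2296 = $113M.

TerraLink pays $113M.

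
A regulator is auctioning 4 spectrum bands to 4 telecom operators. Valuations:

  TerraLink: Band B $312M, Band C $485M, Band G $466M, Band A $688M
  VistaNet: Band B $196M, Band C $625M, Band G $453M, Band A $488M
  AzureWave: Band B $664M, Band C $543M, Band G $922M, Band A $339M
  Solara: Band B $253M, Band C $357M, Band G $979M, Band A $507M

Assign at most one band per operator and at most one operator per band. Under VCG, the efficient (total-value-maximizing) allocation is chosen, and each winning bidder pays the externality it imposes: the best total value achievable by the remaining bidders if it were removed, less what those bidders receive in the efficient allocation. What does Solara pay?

Efficient allocation: TerraLink→Band A ($688M), VistaNet→Band C ($625M), AzureWave→Band B ($664M), Solara→Band G ($979M); total welfare W = $2956M.
Solara receives Band G at value $979M, so the others get W − 979 = $1977M.
Without Solara: best allocation of the remaining 3 bidders over all 4 bands is TerraLink→Band A ($688M), VistaNet→Band C ($625M), AzureWave→Band G ($922M), total $2235M.
VCG payment = (others' best without Solara) − (others' welfare with Solara) = 2235 − 1977 = $258M.

Solara pays $258M.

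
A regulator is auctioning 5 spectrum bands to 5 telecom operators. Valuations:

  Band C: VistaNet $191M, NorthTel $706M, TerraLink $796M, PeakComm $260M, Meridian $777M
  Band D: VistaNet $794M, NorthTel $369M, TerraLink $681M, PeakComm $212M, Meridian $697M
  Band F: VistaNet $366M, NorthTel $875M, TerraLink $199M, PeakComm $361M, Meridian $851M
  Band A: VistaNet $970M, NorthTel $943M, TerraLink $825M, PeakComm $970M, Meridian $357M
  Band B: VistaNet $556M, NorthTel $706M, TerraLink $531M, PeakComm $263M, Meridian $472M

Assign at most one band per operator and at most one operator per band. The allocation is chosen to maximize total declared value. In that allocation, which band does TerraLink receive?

This is the linear assignment problem.
Optimal: VistaNet→Band D ($794M), NorthTel→Band B ($706M), TerraLink→Band C ($796M), PeakComm→Band A ($970M), Meridian→Band F ($851M) — total 794+706+796+970+851 = $4117M.
Row-greedy (each operator in turn takes its best remaining band) gives $3601M, worse by 516.
Every other assignment is strictly worse.
TerraLink's own top band is Band A ($825M), but forcing TerraLink→Band A and reassigning the rest optimally gives only $3534M — worse by 583.

TerraLink receives Band C.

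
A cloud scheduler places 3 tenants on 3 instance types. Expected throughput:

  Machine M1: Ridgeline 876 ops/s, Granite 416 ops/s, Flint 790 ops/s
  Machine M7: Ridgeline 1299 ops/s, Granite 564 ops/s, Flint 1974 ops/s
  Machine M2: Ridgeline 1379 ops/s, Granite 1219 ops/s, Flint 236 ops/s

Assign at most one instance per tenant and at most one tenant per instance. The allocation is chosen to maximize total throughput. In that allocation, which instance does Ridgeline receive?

Optimal: Ridgeline→Machine M1 (876 ops/s), Granite→Machine M2 (1219 ops/s), Flint→Machine M7 (1974 ops/s) — total 876+1219+1974 = 4069 ops/s.
Max-entry greedy (repeatedly take the single best remaining cell) gives 3769 ops/s, worse by 300.
Swapping Flint↔Granite (Flint→Machine M2 236 ops/s, Granite→Machine M7 564 ops/s) loses 2393.
Ridgeline's own top instance is Machine M2 (1379 ops/s), but forcing Ridgeline→Machine M2 and reassigning the rest optimally gives only 3769 ops/s — worse by 300.

Ridgeline receives Machine M1.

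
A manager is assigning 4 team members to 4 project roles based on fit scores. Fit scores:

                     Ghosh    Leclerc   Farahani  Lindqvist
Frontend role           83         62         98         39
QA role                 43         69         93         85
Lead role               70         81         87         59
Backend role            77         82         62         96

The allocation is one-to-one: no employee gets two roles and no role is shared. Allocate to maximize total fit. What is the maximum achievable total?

Optimal: Ghosh→Frontend role (83 pts), Leclerc→Lead role (81 pts), Farahani→QA role (93 pts), Lindqvist→Backend role (96 pts) — total 83+81+93+96 = 353 pts.
Column-greedy (each role in turn goes to its best remaining employee) gives 341 pts, worse by 12.
Next-best assignment: Ghosh→Backend role, Leclerc→Lead role, Farahani→Frontend role, Lindqvist→QA role = 341 pts.

Maximum total: 353 pts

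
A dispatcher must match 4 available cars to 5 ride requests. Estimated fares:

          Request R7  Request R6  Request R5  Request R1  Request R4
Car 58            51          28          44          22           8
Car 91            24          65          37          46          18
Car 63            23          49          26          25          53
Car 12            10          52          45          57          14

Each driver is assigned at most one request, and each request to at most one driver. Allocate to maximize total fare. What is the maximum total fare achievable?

Optimal: Car 58→Request R7 ($51), Car 91→Request R6 ($65), Car 63→Request R4 ($53), Car 12→Request R1 ($57) — total 51+65+53+57 = $226.
Column-greedy (each request in turn goes to its best remaining driver) gives $186, worse by 40.
Next-best assignment: Car 58→Request R5, Car 91→Request R6, Car 63→Request R4, Car 12→Request R1 = $219.
Every other assignment is strictly worse.

Maximum total: $226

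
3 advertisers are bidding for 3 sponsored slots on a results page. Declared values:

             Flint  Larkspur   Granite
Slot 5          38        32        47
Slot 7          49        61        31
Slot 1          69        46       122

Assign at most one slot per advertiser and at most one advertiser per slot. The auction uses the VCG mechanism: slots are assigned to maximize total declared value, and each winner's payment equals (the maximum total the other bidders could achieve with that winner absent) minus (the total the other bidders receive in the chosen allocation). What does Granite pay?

Efficient allocation: Flint→Slot 5 ($38), Larkspur→Slot 7 ($61), Granite→Slot 1 ($122); total welfare W = $221.
Granite receives Slot 1 at value $122, so the others get W − 122 = $99.
Without Granite: best allocation of the remaining 2 bidders over all 3 slots is Flint→Slot 1 ($69), Larkspur→Slot 7 ($61), total $130.
VCG payment = (others' best without Granite) − (others' welfare with Granite) = 130 − 99 = $31.

Granite pays $31.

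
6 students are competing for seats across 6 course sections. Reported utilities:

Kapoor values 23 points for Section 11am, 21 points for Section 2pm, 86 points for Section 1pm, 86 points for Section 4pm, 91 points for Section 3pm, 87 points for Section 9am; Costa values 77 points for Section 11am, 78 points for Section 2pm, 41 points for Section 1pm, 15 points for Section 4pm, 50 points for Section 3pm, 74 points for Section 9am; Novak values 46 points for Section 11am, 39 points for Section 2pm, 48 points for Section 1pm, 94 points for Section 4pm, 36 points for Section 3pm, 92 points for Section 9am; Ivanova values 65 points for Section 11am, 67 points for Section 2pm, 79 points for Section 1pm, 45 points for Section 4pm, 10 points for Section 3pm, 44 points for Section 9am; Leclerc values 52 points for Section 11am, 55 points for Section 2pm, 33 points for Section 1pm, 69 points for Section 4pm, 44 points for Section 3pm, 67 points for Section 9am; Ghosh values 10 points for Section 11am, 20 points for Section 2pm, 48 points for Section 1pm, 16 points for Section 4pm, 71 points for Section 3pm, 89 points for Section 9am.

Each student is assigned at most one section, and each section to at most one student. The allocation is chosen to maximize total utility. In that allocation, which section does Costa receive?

Costa receives Section 11am.

Optimal: Kapoor→Section 3pm (91 points), Costa→Section 11am (77 points), Novak→Section 4pm (94 points), Ivanova→Section 1pm (79 points), Leclerc→Section 2pm (55 points), Ghosh→Section 9am (89 points) — total 91+77+94+79+55+89 = 485 points.
Column-greedy (each section in turn goes to its best remaining student) gives 462 points, worse by 23.
No other one-to-one assignment exceeds 485 points.
Costa's own top section is Section 2pm (78 points), but forcing Costa→Section 2pm and reassigning the rest optimally gives only 483 points — worse by 2.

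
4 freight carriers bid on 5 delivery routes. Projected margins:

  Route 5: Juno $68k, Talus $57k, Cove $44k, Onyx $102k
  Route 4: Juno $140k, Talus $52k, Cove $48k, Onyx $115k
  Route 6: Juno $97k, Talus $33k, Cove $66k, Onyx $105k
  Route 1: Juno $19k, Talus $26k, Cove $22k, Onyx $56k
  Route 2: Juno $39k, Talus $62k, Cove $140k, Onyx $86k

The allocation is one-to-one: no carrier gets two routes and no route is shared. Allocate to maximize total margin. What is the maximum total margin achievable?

Optimal: Juno→Route 4 ($140k), Talus→Route 5 ($57k), Cove→Route 2 ($140k), Onyx→Route 6 ($105k) — total 140+57+140+105 = $442k.
Next-best assignment: Juno→Route 4, Talus→Route 6, Cove→Route 2, Onyx→Route 5 = $415k.

Maximum total: $442k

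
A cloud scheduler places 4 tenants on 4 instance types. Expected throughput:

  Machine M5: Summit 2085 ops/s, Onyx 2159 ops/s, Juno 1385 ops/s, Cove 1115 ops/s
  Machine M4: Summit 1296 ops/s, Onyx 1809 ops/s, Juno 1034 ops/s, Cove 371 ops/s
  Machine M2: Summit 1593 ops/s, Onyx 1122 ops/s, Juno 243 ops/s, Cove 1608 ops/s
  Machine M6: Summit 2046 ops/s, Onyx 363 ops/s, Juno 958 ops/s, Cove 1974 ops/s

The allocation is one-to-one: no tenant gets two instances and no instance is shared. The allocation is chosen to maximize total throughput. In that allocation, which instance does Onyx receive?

Onyx receives Machine M4.

This is a one-to-one assignment (maximum-weight bipartite matching).
Optimal: Summit→Machine M6 (2046 ops/s), Onyx→Machine M4 (1809 ops/s), Juno→Machine M5 (1385 ops/s), Cove→Machine M2 (1608 ops/s) — total 2046+1809+1385+1608 = 6848 ops/s.
Column-greedy (each instance in turn goes to its best remaining tenant) gives 6021 ops/s, worse by 827.
Swapping Cove↔Juno (Cove→Machine M5 1115 ops/s, Juno→Machine M2 243 ops/s) loses 1635.
Onyx's own top instance is Machine M5 (2159 ops/s), but forcing Onyx→Machine M5 and reassigning the rest optimally gives only 6847 ops/s — worse by 1.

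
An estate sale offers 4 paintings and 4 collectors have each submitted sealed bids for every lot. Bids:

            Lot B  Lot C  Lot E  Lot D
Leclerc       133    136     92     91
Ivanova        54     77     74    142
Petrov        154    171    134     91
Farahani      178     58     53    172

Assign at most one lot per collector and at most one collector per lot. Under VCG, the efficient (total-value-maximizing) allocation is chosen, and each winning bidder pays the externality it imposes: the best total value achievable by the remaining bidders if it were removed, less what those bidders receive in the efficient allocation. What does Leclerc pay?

Leclerc pays $37.

Efficient allocation: Leclerc→Lot C ($136), Ivanova→Lot D ($142), Petrov→Lot E ($134), Farahani→Lot B ($178); total welfare W = $590.
Leclerc receives Lot C at value $136, so the others get W − 136 = $454.
Without Leclerc: best allocation of the remaining 3 bidders over all 4 lots is Ivanova→Lot D ($142), Petrov→Lot C ($171), Farahani→Lot B ($178), total $491.
VCG payment = (others' best without Leclerc) − (others' welfare with Leclerc) = 491 − 454 = $37.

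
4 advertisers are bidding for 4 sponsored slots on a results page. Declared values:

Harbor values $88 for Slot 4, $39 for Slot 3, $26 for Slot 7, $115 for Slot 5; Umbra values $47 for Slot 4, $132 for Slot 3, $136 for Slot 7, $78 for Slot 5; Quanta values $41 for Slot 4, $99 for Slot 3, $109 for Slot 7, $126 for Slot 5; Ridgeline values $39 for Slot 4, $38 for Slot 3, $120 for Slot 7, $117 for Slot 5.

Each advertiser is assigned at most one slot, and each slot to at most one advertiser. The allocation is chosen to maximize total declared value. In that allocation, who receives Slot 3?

Optimal: Harbor→Slot 4 ($88), Umbra→Slot 3 ($132), Quanta→Slot 5 ($126), Ridgeline→Slot 7 ($120) — total 88+132+126+120 = $466.
Row-greedy (each advertiser in turn takes its best remaining slot) gives $389, worse by 77.
Next-best assignment: Harbor→Slot 4, Umbra→Slot 3, Quanta→Slot 7, Ridgeline→Slot 5 = $446.
Umbra's own top slot is Slot 7 ($136), but forcing Umbra→Slot 7 and reassigning the rest optimally gives only $440 — worse by 26.

Umbra receives Slot 3.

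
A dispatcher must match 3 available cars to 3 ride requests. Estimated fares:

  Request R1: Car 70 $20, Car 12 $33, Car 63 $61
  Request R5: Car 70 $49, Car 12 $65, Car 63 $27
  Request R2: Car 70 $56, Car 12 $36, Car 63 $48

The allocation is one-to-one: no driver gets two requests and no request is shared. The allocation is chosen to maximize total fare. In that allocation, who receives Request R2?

Car 70 receives Request R2.

Optimal: Car 70→Request R2 ($56), Car 12→Request R5 ($65), Car 63→Request R1 ($61) — total 56+65+61 = $182.
Next-best assignment: Car 70→Request R5, Car 12→Request R2, Car 63→Request R1 = $146.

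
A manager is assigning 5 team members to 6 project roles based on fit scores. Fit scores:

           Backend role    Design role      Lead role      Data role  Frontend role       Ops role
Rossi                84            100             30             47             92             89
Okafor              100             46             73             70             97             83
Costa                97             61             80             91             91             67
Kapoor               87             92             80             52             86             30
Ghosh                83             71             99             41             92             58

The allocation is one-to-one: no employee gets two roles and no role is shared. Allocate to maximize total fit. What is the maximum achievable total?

Optimal: Rossi→Design role (100 pts), Okafor→Backend role (100 pts), Costa→Data role (91 pts), Kapoor→Frontend role (86 pts), Ghosh→Lead role (99 pts) — total 100+100+91+86+99 = 476 pts.
Swapping Ghosh↔Okafor (Ghosh→Backend role 83 pts, Okafor→Lead role 73 pts) loses 43.

Max total: 476 pts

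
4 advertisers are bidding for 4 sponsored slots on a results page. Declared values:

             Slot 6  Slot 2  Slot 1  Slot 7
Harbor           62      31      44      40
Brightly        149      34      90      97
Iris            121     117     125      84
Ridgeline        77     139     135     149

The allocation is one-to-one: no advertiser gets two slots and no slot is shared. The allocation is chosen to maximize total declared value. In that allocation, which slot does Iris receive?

Optimal: Harbor→Slot 1 ($44), Brightly→Slot 6 ($149), Iris→Slot 2 ($117), Ridgeline→Slot 7 ($149) — total 44+149+117+149 = $459.
Max-entry greedy (repeatedly take the single best remaining cell) gives $454, worse by 5.
Checked against all permutations: $459 is optimal.
Iris's own top slot is Slot 1 ($125), but forcing Iris→Slot 1 and reassigning the rest optimally gives only $454 — worse by 5.

Iris receives Slot 2.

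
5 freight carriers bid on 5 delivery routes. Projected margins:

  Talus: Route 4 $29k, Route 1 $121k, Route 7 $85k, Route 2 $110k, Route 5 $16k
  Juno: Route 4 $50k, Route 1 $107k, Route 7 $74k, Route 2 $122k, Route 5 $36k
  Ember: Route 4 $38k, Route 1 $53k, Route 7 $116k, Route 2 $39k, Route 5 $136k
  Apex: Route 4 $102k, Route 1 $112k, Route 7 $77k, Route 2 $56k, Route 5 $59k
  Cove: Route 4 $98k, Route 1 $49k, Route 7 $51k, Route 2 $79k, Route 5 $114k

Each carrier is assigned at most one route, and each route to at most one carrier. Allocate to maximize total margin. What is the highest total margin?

Treat this as an assignment problem: match each carrier to one route.
Optimal: Talus→Route 1 ($121k), Juno→Route 2 ($122k), Ember→Route 7 ($116k), Apex→Route 4 ($102k), Cove→Route 5 ($114k) — total 121+122+116+102+114 = $575k.
Next-best assignment: Talus→Route 1, Juno→Route 2, Ember→Route 5, Apex→Route 7, Cove→Route 4 = $554k.

Maximum total: $575k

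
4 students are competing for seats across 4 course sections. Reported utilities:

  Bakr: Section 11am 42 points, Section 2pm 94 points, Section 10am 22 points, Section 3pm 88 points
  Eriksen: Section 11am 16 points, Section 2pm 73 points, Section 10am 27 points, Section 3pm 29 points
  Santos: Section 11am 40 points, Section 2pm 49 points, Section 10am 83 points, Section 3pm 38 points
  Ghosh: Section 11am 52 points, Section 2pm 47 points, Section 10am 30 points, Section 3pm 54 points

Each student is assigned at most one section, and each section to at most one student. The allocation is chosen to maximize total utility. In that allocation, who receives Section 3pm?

This is a one-to-one assignment (maximum-weight bipartite matching).
Optimal: Bakr→Section 3pm (88 points), Eriksen→Section 2pm (73 points), Santos→Section 10am (83 points), Ghosh→Section 11am (52 points) — total 88+73+83+52 = 296 points.
Max-entry greedy (repeatedly take the single best remaining cell) gives 247 points, worse by 49.
Next-best assignment: Bakr→Section 2pm, Eriksen→Section 3pm, Santos→Section 10am, Ghosh→Section 11am = 258 points.
Swapping Ghosh↔Bakr (Ghosh→Section 3pm 54 points, Bakr→Section 11am 42 points) loses 44.
Bakr's own top section is Section 2pm (94 points), but forcing Bakr→Section 2pm and reassigning the rest optimally gives only 258 points — worse by 38.

Bakr receives Section 3pm.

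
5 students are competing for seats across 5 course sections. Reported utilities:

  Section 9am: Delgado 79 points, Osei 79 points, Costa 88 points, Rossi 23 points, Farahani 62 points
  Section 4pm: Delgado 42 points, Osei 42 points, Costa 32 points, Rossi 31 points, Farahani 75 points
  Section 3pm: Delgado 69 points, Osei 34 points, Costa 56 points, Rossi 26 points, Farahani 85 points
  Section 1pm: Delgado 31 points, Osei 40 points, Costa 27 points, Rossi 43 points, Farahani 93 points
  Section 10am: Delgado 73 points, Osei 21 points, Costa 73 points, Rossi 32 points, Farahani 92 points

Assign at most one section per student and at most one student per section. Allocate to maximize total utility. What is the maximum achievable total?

Optimal: Delgado→Section 3pm (69 points), Osei→Section 9am (79 points), Costa→Section 10am (73 points), Rossi→Section 4pm (31 points), Farahani→Section 1pm (93 points) — total 69+79+73+31+93 = 345 points.
Max-entry greedy (repeatedly take the single best remaining cell) gives 322 points, worse by 23.

Max total: 345 points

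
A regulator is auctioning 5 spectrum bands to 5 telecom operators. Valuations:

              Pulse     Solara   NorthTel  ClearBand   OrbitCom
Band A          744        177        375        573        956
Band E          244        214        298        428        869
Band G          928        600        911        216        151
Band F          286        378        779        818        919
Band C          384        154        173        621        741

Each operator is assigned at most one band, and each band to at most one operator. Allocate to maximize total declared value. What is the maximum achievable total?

Optimal: Pulse→Band A ($744M), Solara→Band G ($600M), NorthTel→Band F ($779M), ClearBand→Band C ($621M), OrbitCom→Band E ($869M) — total 744+600+779+621+869 = $3613M.
Column-greedy (each band in turn goes to its best remaining operator) gives $3245M, worse by 368.
Next-best assignment: Pulse→Band A, Solara→Band F, NorthTel→Band G, ClearBand→Band C, OrbitCom→Band E = $3523M.
Swapping NorthTel↔Pulse (NorthTel→Band A $375M, Pulse→Band F $286M) loses 862.
Every other assignment is strictly worse.

Maximum total: $3613M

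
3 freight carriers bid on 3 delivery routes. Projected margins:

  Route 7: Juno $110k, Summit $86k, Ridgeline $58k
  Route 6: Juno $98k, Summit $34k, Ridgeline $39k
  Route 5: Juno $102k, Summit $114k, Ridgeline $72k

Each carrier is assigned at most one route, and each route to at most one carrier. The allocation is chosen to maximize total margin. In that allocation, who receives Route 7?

This is a one-to-one assignment (maximum-weight bipartite matching).
Optimal: Juno→Route 6 ($98k), Summit→Route 5 ($114k), Ridgeline→Route 7 ($58k) — total 98+114+58 = $270k.
Next-best assignment: Juno→Route 7, Summit→Route 5, Ridgeline→Route 6 = $263k.
Every other assignment is strictly worse.
Ridgeline's own top route is Route 5 ($72k), but forcing Ridgeline→Route 5 and reassigning the rest optimally gives only $256k — worse by 14.

Ridgeline receives Route 7.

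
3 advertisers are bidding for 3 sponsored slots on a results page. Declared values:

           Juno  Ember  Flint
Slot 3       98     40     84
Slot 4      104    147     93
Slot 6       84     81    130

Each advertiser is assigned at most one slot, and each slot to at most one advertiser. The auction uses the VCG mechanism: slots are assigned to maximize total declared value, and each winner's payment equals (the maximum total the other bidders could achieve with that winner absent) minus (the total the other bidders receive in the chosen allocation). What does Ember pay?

Efficient allocation: Juno→Slot 3 ($98), Ember→Slot 4 ($147), Flint→Slot 6 ($130); total welfare W = $375.
Ember receives Slot 4 at value $147, so the others get W − 147 = $228.
Without Ember: best allocation of the remaining 2 bidders over all 3 slots is Juno→Slot 4 ($104), Flint→Slot 6 ($130), total $234.
VCG payment = (others' best without Ember) − (others' welfare with Ember) = 234 − 228 = $6.

Ember pays $6.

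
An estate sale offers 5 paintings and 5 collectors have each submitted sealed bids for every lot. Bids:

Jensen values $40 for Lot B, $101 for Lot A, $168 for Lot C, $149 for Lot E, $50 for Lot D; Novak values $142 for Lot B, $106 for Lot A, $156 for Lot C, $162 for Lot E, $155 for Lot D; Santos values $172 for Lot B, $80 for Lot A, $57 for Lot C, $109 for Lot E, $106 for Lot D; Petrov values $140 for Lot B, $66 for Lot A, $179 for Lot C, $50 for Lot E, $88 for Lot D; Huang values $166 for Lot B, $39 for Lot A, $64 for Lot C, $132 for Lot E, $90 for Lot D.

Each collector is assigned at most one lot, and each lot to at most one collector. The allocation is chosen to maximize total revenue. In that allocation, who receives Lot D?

Novak receives Lot D.

Treat this as an assignment problem: match each collector to one lot.
Optimal: Jensen→Lot A ($101), Novak→Lot D ($155), Santos→Lot B ($172), Petrov→Lot C ($179), Huang→Lot E ($132) — total 101+155+172+179+132 = $739.
Row-greedy (each collector in turn takes its best remaining lot) gives $629, worse by 110.
Novak's own top lot is Lot E ($162), but forcing Novak→Lot E and reassigning the rest optimally gives only $714 — worse by 25.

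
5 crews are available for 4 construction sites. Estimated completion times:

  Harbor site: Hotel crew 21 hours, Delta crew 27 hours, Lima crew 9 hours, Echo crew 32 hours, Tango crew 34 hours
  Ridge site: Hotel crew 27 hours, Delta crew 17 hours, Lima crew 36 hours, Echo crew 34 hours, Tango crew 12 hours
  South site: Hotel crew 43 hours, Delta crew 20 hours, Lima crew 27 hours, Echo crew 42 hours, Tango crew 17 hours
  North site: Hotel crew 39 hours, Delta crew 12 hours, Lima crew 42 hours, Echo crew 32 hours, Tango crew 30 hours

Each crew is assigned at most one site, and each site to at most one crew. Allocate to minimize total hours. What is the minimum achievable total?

Minimum total: 65 hours

Treat this as an assignment problem: match each crew to one site.
Optimal: Lima crew→Harbor site (9 hours), Hotel crew→Ridge site (27 hours), Tango crew→South site (17 hours), Delta crew→North site (12 hours) — total 9+27+17+12 = 65 hours.
Min-entry greedy (repeatedly take the single cheapest remaining cell) gives 75 hours, worse by 10.
Next-best assignment: Hotel crew→Harbor site, Tango crew→Ridge site, Lima crew→South site, Delta crew→North site = 72 hours.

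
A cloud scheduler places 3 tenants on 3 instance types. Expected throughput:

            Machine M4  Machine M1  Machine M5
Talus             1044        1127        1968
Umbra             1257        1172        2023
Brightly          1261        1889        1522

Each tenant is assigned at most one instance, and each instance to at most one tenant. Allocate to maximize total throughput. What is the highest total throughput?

Treat this as an assignment problem: match each tenant to one instance.
Optimal: Talus→Machine M5 (1968 ops/s), Umbra→Machine M4 (1257 ops/s), Brightly→Machine M1 (1889 ops/s) — total 1968+1257+1889 = 5114 ops/s.
Max-entry greedy (repeatedly take the single best remaining cell) gives 4956 ops/s, worse by 158.

Max total: 5114 ops/s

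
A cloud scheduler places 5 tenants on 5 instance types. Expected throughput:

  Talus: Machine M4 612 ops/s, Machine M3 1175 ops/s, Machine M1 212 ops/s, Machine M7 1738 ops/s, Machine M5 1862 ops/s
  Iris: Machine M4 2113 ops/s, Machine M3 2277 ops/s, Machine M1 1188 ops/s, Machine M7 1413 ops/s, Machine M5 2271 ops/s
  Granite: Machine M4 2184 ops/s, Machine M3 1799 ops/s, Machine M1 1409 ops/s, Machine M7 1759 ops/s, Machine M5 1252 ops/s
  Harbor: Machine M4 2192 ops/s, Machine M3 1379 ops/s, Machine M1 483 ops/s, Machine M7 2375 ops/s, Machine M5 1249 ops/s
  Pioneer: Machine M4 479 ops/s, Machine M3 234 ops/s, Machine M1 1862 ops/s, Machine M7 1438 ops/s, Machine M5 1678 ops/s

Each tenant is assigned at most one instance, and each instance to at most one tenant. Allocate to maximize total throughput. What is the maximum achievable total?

Maximum total: 10560 ops/s

Optimal: Talus→Machine M5 (1862 ops/s), Iris→Machine M3 (2277 ops/s), Granite→Machine M4 (2184 ops/s), Harbor→Machine M7 (2375 ops/s), Pioneer→Machine M1 (1862 ops/s) — total 1862+2277+2184+2375+1862 = 10560 ops/s.
Every other assignment is strictly worse.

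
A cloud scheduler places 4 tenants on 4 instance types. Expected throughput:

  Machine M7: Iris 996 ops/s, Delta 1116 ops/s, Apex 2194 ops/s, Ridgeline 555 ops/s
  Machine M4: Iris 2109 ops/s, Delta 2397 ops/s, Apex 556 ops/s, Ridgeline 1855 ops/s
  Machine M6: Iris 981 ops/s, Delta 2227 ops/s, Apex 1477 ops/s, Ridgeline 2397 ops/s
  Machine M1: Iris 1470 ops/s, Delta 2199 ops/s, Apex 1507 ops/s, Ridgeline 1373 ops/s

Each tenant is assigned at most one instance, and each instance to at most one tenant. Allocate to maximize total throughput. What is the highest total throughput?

Optimal: Iris→Machine M4 (2109 ops/s), Delta→Machine M1 (2199 ops/s), Apex→Machine M7 (2194 ops/s), Ridgeline→Machine M6 (2397 ops/s) — total 2109+2199+2194+2397 = 8899 ops/s.
Column-greedy (each instance in turn goes to its best remaining tenant) gives 8458 ops/s, worse by 441.
Next-best assignment: Iris→Machine M1, Delta→Machine M4, Apex→Machine M7, Ridgeline→Machine M6 = 8458 ops/s.
Swapping Iris↔Apex (Iris→Machine M7 996 ops/s, Apex→Machine M4 556 ops/s) loses 2751.
No other one-to-one assignment exceeds 8899 ops/s.

Max total: 8899 ops/s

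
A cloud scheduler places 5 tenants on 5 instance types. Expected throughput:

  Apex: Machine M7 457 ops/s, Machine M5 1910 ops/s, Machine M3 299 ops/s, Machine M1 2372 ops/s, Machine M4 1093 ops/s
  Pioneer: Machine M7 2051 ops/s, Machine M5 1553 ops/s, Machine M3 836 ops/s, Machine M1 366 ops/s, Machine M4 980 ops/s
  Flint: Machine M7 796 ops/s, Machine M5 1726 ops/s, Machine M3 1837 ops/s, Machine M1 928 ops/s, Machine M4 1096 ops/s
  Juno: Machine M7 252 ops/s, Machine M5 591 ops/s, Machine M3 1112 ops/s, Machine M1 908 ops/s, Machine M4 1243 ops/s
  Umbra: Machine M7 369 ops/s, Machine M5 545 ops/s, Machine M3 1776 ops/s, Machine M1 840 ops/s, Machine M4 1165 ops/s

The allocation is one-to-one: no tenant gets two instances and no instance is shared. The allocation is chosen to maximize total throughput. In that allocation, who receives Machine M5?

Optimal: Apex→Machine M1 (2372 ops/s), Pioneer→Machine M7 (2051 ops/s), Flint→Machine M5 (1726 ops/s), Juno→Machine M4 (1243 ops/s), Umbra→Machine M3 (1776 ops/s) — total 2372+2051+1726+1243+1776 = 9168 ops/s.
Column-greedy (each instance in turn goes to its best remaining tenant) gives 7871 ops/s, worse by 1297.
Swapping Juno↔Umbra (Juno→Machine M3 1112 ops/s, Umbra→Machine M4 1165 ops/s) loses 742.
Checked against all permutations: 9168 ops/s is optimal.
Flint's own top instance is Machine M3 (1837 ops/s), but forcing Flint→Machine M3 and reassigning the rest optimally gives only 8048 ops/s — worse by 1120.

Flint receives Machine M5.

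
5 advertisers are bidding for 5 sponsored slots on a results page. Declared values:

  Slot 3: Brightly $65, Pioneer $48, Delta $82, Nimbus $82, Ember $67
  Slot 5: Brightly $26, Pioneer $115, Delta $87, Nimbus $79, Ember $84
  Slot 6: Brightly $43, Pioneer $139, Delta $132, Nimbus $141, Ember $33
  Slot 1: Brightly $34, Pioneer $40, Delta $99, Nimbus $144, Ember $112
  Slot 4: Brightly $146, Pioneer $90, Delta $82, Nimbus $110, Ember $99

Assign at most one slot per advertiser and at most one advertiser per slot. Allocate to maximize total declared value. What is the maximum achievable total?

Maximum total: $604

Optimal: Brightly→Slot 4 ($146), Pioneer→Slot 5 ($115), Delta→Slot 6 ($132), Nimbus→Slot 1 ($144), Ember→Slot 3 ($67) — total 146+115+132+144+67 = $604.
Row-greedy (each advertiser in turn takes its best remaining slot) gives $550, worse by 54.
Next-best assignment: Brightly→Slot 4, Pioneer→Slot 5, Delta→Slot 3, Nimbus→Slot 6, Ember→Slot 1 = $596.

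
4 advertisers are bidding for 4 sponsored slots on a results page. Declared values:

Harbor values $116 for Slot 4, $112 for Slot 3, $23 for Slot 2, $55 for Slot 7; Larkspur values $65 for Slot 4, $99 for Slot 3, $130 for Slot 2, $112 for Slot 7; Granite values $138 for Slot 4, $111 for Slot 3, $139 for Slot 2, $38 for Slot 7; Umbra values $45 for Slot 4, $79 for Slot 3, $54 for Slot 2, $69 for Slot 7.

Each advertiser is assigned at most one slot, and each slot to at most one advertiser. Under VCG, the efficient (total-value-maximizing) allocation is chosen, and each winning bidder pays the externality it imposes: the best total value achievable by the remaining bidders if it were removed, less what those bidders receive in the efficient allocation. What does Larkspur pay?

Larkspur pays $15.

Efficient allocation: Harbor→Slot 3 ($112), Larkspur→Slot 2 ($130), Granite→Slot 4 ($138), Umbra→Slot 7 ($69); total welfare W = $449.
Larkspur receives Slot 2 at value $130, so the others get W − 130 = $319.
Without Larkspur: best allocation of the remaining 3 bidders over all 4 slots is Harbor→Slot 4 ($116), Granite→Slot 2 ($139), Umbra→Slot 3 ($79), total $334.
VCG payment = (others' best without Larkspur) − (others' welfare with Larkspur) = 334 − 319 = $15.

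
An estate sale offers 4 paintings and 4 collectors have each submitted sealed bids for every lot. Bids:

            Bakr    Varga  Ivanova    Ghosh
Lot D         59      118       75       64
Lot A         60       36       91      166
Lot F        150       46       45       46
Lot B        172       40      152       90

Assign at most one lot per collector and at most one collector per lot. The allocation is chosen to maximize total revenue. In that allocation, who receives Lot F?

Bakr receives Lot F.

Optimal: Bakr→Lot F ($150), Varga→Lot D ($118), Ivanova→Lot B ($152), Ghosh→Lot A ($166) — total 150+118+152+166 = $586.
Row-greedy (each collector in turn takes its best remaining lot) gives $427, worse by 159.
Next-best assignment: Bakr→Lot B, Varga→Lot D, Ivanova→Lot F, Ghosh→Lot A = $501.
Swapping Bakr↔Varga (Bakr→Lot D $59, Varga→Lot F $46) loses 163.
Bakr's own top lot is Lot B ($172), but forcing Bakr→Lot B and reassigning the rest optimally gives only $501 — worse by 85.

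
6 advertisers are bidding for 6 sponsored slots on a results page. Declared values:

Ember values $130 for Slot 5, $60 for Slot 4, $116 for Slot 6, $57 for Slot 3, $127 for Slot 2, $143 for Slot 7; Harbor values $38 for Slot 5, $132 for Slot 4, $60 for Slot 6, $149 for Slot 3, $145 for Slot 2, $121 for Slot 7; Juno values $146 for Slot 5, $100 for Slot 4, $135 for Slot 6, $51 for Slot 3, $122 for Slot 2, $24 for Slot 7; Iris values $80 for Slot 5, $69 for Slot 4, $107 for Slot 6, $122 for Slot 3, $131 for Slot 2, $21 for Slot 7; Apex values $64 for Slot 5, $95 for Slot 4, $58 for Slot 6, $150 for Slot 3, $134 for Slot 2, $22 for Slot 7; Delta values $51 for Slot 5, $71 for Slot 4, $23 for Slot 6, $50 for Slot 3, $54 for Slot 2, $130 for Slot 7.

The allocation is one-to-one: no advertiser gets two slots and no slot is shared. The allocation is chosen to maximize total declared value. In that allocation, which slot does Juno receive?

Optimal: Ember→Slot 5 ($130), Harbor→Slot 4 ($132), Juno→Slot 6 ($135), Iris→Slot 2 ($131), Apex→Slot 3 ($150), Delta→Slot 7 ($130) — total 130+132+135+131+150+130 = $808.
Max-entry greedy (repeatedly take the single best remaining cell) gives $762, worse by 46.
Next-best assignment: Ember→Slot 6, Harbor→Slot 4, Juno→Slot 5, Iris→Slot 2, Apex→Slot 3, Delta→Slot 7 = $805.
Juno's own top slot is Slot 5 ($146), but forcing Juno→Slot 5 and reassigning the rest optimally gives only $805 — worse by 3.

Juno receives Slot 6.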